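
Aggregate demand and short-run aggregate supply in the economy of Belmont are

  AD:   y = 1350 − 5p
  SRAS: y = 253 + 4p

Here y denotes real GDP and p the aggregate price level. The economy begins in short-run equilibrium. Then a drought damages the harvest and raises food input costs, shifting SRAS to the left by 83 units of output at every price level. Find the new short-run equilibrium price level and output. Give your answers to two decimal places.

p = 131.11, y = 694.44

This is a negative supply shock: SRAS shifts left.
New SRAS: y = 170 + 4p.
Set AD = SRAS: 1350 − 5p = 170 + 4p, so 1180 = 9p and p = 131.11.
Substituting into AD, y = 694.44.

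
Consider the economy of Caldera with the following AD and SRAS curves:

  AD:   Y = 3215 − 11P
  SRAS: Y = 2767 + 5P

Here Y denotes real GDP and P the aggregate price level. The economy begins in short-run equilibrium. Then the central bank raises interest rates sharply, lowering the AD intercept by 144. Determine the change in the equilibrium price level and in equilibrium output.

This is a negative demand shock: AD shifts left.
New AD: Y = 3071 − 11P.
Set AD = SRAS: 3071 − 11P = 2767 + 5P, so 304 = 16P and P = 19.
Y = 3071 − 11·19 = 2862.
Initially P = 28, Y = 2907, so ΔP = -9 and ΔY = -45.

ΔP = -9, ΔY = -45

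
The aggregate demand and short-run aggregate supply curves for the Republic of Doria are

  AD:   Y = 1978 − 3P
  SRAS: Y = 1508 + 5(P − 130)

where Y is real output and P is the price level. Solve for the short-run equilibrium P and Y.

Write SRAS as Y = 1508 + 5P − 650 = 858 + 5P.
Set AD = SRAS: 1978 − 3P = 858 + 5P, so 1120 = 8P and P = 140.
Then Y = 1978 − 3·140 = 1558.

P = 140, Y = 1558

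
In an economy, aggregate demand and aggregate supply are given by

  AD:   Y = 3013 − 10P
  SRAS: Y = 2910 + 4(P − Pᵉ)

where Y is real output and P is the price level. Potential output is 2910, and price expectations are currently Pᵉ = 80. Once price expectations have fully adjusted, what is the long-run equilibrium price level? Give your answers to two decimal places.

Short run: with Pᵉ = 80, SRAS is Y = 2590 + 4P. Setting AD = SRAS gives 423 = 14P, so P = 30.21 and Y = 3013 − 10P = 2710.86.
Output 2710.86 is below potential 2910, so over time expected prices fall and SRAS shifts right until Y returns to 2910.
Long run: Y = 2910 on the AD curve gives 2910 = 3013 − 10P, so P = 10.30.

Long-run P = 10.30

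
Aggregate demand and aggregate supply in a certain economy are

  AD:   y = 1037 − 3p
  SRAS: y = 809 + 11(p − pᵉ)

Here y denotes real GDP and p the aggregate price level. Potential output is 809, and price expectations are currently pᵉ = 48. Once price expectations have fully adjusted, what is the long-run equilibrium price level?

Long-run p = 76

Short run: with pᵉ = 48, SRAS is y = 281 + 11p. Setting AD = SRAS gives 756 = 14p, so p = 54 and y = 1037 − 3·54 = 875.
Output 875 is above potential 809, so over time expected prices rise and SRAS shifts left until y returns to 809.
Long run: y = 809 on the AD curve gives 809 = 1037 − 3p, so p = 76.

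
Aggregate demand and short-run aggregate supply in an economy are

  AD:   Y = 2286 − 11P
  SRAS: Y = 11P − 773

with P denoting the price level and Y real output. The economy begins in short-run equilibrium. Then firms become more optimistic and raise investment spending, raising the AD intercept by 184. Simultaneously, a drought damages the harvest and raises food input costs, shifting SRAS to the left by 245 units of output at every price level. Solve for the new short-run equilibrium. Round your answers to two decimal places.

After both shocks: AD is Y = 2470 − 11P and SRAS is Y = 11P − 1018.
Setting them equal: 3488 = 22P, so P = 158.55.
Substituting into AD, Y = 726.00.

P = 158.55, Y = 726.00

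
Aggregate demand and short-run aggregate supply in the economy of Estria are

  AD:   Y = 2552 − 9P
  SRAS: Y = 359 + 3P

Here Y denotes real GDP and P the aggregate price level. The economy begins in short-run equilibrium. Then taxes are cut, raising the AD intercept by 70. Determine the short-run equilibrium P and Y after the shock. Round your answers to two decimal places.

P = 188.58, Y = 924.75

This is a positive demand shock: AD shifts right.
New AD: Y = 2622 − 9P.
Set AD = SRAS: 2622 − 9P = 359 + 3P, so 2263 = 12P and P = 188.58.
Substituting into AD, Y = 924.75.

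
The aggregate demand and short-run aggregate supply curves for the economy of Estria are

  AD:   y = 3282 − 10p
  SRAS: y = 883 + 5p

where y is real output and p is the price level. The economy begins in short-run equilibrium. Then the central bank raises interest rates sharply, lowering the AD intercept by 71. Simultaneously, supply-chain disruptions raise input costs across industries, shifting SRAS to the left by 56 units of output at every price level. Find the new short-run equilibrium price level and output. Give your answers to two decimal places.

p = 158.93, y = 1621.67

After both shocks: AD is y = 3211 − 10p and SRAS is y = 827 + 5p.
Setting them equal: 2384 = 15p, so p = 158.93.
Substituting into AD, y = 1621.67.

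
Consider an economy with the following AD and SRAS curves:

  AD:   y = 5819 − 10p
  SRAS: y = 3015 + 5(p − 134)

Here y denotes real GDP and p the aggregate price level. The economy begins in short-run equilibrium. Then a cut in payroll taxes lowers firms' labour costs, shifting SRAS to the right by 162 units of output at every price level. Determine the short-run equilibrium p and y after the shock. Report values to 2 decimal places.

This is a positive supply shock: SRAS shifts right.
New SRAS: y = 2507 + 5p.
Set AD = SRAS: 5819 − 10p = 2507 + 5p, so 3312 = 15p and p = 220.80.
Substituting into AD, y = 3611.00.

p = 220.80, y = 3611.00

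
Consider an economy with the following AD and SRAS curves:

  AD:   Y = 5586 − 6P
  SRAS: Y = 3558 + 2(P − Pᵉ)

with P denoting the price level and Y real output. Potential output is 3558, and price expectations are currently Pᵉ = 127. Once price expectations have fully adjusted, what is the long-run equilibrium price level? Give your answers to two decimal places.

Short run: with Pᵉ = 127, SRAS is Y = 3304 + 2P. Setting AD = SRAS gives 2282 = 8P, so P = 285.25 and Y = 5586 − 6P = 3874.50.
Output 3874.50 is above potential 3558, so over time expected prices rise and SRAS shifts left until Y returns to 3558.
Long run: Y = 3558 on the AD curve gives 3558 = 5586 − 6P, so P = 338.00.

Long-run P = 338.00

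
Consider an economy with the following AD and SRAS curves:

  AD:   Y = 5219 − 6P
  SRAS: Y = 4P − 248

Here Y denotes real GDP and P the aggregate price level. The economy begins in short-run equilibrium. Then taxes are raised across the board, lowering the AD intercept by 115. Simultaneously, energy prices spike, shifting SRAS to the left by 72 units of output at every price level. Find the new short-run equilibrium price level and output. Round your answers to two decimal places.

P = 542.40, Y = 1849.60

After both shocks: AD is Y = 5104 − 6P and SRAS is Y = 4P − 320.
Setting them equal: 5424 = 10P, so P = 542.40.
Substituting into AD, Y = 1849.60.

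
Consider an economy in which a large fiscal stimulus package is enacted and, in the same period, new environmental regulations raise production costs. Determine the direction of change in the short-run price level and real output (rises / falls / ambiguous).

The first event is a positive demand shock: AD shifts right, which by itself pushes P up and Y up.
The second is an adverse supply shock: SRAS shifts left, which by itself pushes P up and Y down.
Both shocks push P up, so P rises. The two shocks push Y in opposite directions, so the effect on Y is ambiguous.

Price level: rises; output: ambiguous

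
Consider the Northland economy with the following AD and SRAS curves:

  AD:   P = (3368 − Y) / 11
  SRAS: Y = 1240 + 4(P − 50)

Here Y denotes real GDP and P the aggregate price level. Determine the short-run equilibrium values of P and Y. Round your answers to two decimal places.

Write SRAS as Y = 1240 + 4P − 200 = 1040 + 4P.
Rearrange AD to Y = 3368 − 11P.
Set AD = SRAS: 3368 − 11P = 1040 + 4P, so 2328 = 15P and P = 155.20.
Substituting into AD, Y = 3368 − 11P = 1660.80.

P = 155.20, Y = 1660.80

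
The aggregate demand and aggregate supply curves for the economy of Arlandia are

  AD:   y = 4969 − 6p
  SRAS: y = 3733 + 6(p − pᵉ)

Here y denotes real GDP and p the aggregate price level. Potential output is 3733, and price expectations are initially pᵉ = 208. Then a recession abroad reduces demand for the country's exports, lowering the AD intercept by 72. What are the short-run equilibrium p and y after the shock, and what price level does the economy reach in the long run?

Short run: p = 201, y = 3691. Long run: p = 194.

AD shifts left: new AD is y = 4897 − 6p. With pᵉ = 208, SRAS is y = 2485 + 6p.
Short run: 4897 − 6p = 2485 + 6p gives 2412 = 12p, so p = 201 and y = 4897 − 6·201 = 3691.
y = 3691 is below potential 3733; expectations adjust and SRAS shifts right until y = 3733.
Long run: on the new AD curve, 3733 = 4897 − 6p gives p = 194.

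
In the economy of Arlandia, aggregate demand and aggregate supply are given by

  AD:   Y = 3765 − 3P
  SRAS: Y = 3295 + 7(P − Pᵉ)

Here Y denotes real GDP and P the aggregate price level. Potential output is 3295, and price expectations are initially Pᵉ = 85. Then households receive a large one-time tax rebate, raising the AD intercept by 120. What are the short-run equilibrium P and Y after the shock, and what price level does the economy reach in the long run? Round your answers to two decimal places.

AD shifts right: new AD is Y = 3885 − 3P. With Pᵉ = 85, SRAS is Y = 2700 + 7P.
Short run: 3885 − 3P = 2700 + 7P gives 1185 = 10P, so P = 118.50 and Y = 3885 − 3P = 3529.50.
Y = 3529.50 is above potential 3295; expectations adjust and SRAS shifts left until Y = 3295.
Long run: on the new AD curve, 3295 = 3885 − 3P gives P = 196.67.

Short run: P = 118.50, Y = 3529.50. Long run: P = 196.67.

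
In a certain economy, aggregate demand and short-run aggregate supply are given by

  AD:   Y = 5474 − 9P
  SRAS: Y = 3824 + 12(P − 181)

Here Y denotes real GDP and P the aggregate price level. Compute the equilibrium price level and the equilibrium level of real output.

Write SRAS as Y = 3824 + 12P − 2172 = 1652 + 12P.
Set AD = SRAS: 5474 − 9P = 1652 + 12P, so 3822 = 21P and P = 182.
Then Y = 5474 − 9·182 = 3836.

P = 182, Y = 3836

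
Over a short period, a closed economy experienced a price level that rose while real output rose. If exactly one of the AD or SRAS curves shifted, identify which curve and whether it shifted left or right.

AD shifted right

P rose and Y rose. An AD shift moves P and Y in the same direction; an SRAS shift moves them in opposite directions.
Here P and Y moved in the same direction, so the AD curve shifted.
Since Y rose, AD shifted right.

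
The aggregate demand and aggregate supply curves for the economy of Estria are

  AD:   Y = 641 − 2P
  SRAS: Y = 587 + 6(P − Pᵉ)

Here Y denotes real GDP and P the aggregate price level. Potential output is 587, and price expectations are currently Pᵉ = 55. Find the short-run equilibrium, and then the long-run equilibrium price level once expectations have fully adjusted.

Short run: with Pᵉ = 55, SRAS is Y = 257 + 6P. Setting AD = SRAS gives 384 = 8P, so P = 48 and Y = 641 − 2·48 = 545.
Output 545 is below potential 587, so over time expected prices fall and SRAS shifts right until Y returns to 587.
Long run: Y = 587 on the AD curve gives 587 = 641 − 2P, so P = 27.

Short run: P = 48, Y = 545. Long run: P = 27.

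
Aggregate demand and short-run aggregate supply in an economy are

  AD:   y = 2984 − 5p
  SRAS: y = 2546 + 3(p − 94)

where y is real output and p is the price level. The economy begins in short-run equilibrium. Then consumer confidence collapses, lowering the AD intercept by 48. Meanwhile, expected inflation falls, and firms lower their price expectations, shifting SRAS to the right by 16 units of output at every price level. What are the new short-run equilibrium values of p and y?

After both shocks: AD is y = 2936 − 5p and SRAS is y = 2280 + 3p.
Setting them equal: 656 = 8p, so p = 82.
y = 2936 − 5·82 = 2526.

p = 82, y = 2526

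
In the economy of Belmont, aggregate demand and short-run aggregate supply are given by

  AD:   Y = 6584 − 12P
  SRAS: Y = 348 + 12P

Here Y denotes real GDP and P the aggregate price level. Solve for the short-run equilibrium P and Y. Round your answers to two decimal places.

P = 259.83, Y = 3466.00

Set AD = SRAS: 6584 − 12P = 348 + 12P, so 6236 = 24P and P = 259.83.
Substituting into AD, Y = 6584 − 12P = 3466.00.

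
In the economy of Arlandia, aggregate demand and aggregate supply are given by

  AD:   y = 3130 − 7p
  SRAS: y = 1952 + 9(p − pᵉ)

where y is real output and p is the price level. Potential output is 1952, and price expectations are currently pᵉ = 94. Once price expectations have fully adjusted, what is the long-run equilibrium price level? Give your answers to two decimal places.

Long-run p = 168.29

Short run: with pᵉ = 94, SRAS is y = 1106 + 9p. Setting AD = SRAS gives 2024 = 16p, so p = 126.50 and y = 3130 − 7p = 2244.50.
Output 2244.50 is above potential 1952, so over time expected prices rise and SRAS shifts left until y returns to 1952.
Long run: y = 1952 on the AD curve gives 1952 = 3130 − 7p, so p = 168.29.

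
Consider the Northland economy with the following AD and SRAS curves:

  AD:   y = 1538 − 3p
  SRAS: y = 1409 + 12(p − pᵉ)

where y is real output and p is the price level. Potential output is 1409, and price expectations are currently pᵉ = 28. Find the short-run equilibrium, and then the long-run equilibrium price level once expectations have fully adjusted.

Short run: with pᵉ = 28, SRAS is y = 1073 + 12p. Setting AD = SRAS gives 465 = 15p, so p = 31 and y = 1538 − 3·31 = 1445.
Output 1445 is above potential 1409, so over time expected prices rise and SRAS shifts left until y returns to 1409.
Long run: y = 1409 on the AD curve gives 1409 = 1538 − 3p, so p = 43.

Short run: p = 31, y = 1445. Long run: p = 43.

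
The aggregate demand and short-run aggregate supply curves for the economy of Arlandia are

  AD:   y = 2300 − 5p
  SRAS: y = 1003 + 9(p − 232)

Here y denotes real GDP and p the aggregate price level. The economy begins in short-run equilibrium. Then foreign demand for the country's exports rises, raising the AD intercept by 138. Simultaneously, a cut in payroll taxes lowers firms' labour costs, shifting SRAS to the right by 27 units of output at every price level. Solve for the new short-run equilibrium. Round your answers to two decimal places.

After both shocks: AD is y = 2438 − 5p and SRAS is y = 9p − 1058.
Setting them equal: 3496 = 14p, so p = 249.71.
Substituting into AD, y = 1189.43.

p = 249.71, y = 1189.43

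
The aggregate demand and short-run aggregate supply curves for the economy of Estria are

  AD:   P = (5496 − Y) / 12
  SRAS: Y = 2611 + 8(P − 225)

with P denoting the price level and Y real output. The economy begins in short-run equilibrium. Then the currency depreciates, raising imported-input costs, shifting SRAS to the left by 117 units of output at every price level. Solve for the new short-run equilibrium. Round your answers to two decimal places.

This is a negative supply shock: SRAS shifts left.
New SRAS: Y = 694 + 8P.
Set AD = SRAS: 5496 − 12P = 694 + 8P, so 4802 = 20P and P = 240.10.
Substituting into AD, Y = 2614.80.

P = 240.10, Y = 2614.80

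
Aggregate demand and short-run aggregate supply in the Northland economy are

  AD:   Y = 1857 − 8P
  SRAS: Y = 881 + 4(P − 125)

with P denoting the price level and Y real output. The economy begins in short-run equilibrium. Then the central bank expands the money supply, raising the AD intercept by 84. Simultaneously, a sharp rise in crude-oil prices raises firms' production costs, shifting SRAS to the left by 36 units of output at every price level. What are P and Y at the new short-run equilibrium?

After both shocks: AD is Y = 1941 − 8P and SRAS is Y = 345 + 4P.
Setting them equal: 1596 = 12P, so P = 133.
Y = 1941 − 8·133 = 877.

P = 133, Y = 877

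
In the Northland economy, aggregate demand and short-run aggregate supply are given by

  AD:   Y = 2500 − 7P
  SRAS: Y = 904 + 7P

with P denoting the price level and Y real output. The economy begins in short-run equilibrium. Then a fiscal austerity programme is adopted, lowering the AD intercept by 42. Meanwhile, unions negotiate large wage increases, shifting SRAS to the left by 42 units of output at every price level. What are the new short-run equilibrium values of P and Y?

After both shocks: AD is Y = 2458 − 7P and SRAS is Y = 862 + 7P.
Setting them equal: 1596 = 14P, so P = 114.
Y = 2458 − 7·114 = 1660.

P = 114, Y = 1660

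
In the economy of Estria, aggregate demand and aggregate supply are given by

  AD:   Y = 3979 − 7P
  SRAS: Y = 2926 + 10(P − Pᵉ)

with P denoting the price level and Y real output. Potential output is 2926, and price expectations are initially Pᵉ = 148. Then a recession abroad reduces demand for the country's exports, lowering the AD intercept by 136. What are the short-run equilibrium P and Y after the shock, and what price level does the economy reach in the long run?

Short run: P = 141, Y = 2856. Long run: P = 131.

AD shifts left: new AD is Y = 3843 − 7P. With Pᵉ = 148, SRAS is Y = 1446 + 10P.
Short run: 3843 − 7P = 1446 + 10P gives 2397 = 17P, so P = 141 and Y = 3843 − 7·141 = 2856.
Y = 2856 is below potential 2926; expectations adjust and SRAS shifts right until Y = 2926.
Long run: on the new AD curve, 2926 = 3843 − 7P gives P = 131.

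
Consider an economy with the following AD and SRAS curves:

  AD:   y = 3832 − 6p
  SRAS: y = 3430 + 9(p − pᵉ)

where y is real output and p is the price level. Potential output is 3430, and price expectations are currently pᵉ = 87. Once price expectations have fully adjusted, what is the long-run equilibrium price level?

Long-run p = 67

Short run: with pᵉ = 87, SRAS is y = 2647 + 9p. Setting AD = SRAS gives 1185 = 15p, so p = 79 and y = 3832 − 6·79 = 3358.
Output 3358 is below potential 3430, so over time expected prices fall and SRAS shifts right until y returns to 3430.
Long run: y = 3430 on the AD curve gives 3430 = 3832 − 6p, so p = 67.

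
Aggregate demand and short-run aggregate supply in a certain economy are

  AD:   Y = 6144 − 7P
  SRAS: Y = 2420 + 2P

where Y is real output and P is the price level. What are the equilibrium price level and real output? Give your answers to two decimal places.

P = 413.78, Y = 3247.56

Set AD = SRAS: 6144 − 7P = 2420 + 2P, so 3724 = 9P and P = 413.78.
Substituting into AD, Y = 6144 − 7P = 3247.56.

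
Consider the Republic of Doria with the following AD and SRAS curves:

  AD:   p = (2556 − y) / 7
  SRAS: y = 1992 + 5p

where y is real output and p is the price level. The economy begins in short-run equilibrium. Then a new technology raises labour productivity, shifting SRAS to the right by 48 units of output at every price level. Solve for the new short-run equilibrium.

p = 43, y = 2255

This is a positive supply shock: SRAS shifts right.
New SRAS: y = 2040 + 5p.
Set AD = SRAS: 2556 − 7p = 2040 + 5p, so 516 = 12p and p = 43.
y = 2556 − 7·43 = 2255.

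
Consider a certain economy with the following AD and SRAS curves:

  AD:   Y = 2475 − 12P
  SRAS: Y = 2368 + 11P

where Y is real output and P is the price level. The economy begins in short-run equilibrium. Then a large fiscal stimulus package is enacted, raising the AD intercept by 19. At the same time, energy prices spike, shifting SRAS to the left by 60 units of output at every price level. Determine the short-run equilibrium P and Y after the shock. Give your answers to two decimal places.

P = 8.09, Y = 2396.96

After both shocks: AD is Y = 2494 − 12P and SRAS is Y = 2308 + 11P.
Setting them equal: 186 = 23P, so P = 8.09.
Substituting into AD, Y = 2396.96.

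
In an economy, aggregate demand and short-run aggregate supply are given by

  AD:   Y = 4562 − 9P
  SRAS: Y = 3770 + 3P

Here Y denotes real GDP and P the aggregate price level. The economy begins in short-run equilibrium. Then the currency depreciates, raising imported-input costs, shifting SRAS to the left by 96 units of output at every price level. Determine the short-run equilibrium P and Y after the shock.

P = 74, Y = 3896

This is a negative supply shock: SRAS shifts left.
New SRAS: Y = 3674 + 3P.
Set AD = SRAS: 4562 − 9P = 3674 + 3P, so 888 = 12P and P = 74.
Y = 4562 − 9·74 = 3896.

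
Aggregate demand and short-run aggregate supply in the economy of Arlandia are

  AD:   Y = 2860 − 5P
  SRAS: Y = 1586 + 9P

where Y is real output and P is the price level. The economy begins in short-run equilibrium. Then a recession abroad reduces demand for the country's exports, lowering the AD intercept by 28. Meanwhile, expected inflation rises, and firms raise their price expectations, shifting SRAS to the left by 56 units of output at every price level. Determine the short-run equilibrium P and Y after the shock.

After both shocks: AD is Y = 2832 − 5P and SRAS is Y = 1530 + 9P.
Setting them equal: 1302 = 14P, so P = 93.
Y = 2832 − 5·93 = 2367.

P = 93, Y = 2367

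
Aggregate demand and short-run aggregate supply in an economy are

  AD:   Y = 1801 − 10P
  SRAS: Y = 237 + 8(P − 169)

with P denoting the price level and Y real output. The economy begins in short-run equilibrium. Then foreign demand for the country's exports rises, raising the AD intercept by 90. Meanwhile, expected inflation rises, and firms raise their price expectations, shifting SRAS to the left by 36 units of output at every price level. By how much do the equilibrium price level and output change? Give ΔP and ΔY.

After both shocks: AD is Y = 1891 − 10P and SRAS is Y = 8P − 1151.
Setting them equal: 3042 = 18P, so P = 169.
Y = 1891 − 10·169 = 201.
Initially P = 162, Y = 181, so ΔP = +7 and ΔY = +20.

ΔP = +7, ΔY = +20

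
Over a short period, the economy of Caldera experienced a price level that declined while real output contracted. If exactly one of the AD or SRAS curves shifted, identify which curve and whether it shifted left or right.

P fell and Y fell. An AD shift moves P and Y in the same direction; an SRAS shift moves them in opposite directions.
Here P and Y moved in the same direction, so the AD curve shifted.
Since Y fell, AD shifted left.

AD shifted left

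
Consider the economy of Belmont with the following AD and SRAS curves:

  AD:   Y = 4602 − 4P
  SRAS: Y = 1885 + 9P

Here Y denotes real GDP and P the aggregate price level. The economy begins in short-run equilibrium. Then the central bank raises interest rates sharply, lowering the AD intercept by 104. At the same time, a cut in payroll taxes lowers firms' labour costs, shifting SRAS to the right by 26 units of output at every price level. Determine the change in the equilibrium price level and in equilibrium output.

ΔP = -10, ΔY = -64

After both shocks: AD is Y = 4498 − 4P and SRAS is Y = 1911 + 9P.
Setting them equal: 2587 = 13P, so P = 199.
Y = 4498 − 4·199 = 3702.
Initially P = 209, Y = 3766, so ΔP = -10 and ΔY = -64.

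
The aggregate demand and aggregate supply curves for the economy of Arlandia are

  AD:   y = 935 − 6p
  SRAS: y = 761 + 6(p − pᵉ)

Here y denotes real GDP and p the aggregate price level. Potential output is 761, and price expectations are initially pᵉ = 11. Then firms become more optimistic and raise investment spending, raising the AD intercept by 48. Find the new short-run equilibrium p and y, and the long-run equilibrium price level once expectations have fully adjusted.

Short run: p = 24, y = 839. Long run: p = 37.

AD shifts right: new AD is y = 983 − 6p. With pᵉ = 11, SRAS is y = 695 + 6p.
Short run: 983 − 6p = 695 + 6p gives 288 = 12p, so p = 24 and y = 983 − 6·24 = 839.
y = 839 is above potential 761; expectations adjust and SRAS shifts left until y = 761.
Long run: on the new AD curve, 761 = 983 − 6p gives p = 37.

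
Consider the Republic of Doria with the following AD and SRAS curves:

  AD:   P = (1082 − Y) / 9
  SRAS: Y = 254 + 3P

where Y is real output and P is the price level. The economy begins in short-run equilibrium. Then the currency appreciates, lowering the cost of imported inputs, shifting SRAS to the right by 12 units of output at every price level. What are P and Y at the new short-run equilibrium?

P = 68, Y = 470

This is a positive supply shock: SRAS shifts right.
New SRAS: Y = 266 + 3P.
Set AD = SRAS: 1082 − 9P = 266 + 3P, so 816 = 12P and P = 68.
Y = 1082 − 9·68 = 470.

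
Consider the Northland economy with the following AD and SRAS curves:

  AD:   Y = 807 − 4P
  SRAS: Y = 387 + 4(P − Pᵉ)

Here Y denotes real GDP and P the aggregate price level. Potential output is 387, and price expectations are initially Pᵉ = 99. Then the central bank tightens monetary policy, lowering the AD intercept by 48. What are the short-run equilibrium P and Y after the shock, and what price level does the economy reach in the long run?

AD shifts left: new AD is Y = 759 − 4P. With Pᵉ = 99, SRAS is Y = 4P − 9.
Short run: 759 − 4P = 4P − 9 gives 768 = 8P, so P = 96 and Y = 759 − 4·96 = 375.
Y = 375 is below potential 387; expectations adjust and SRAS shifts right until Y = 387.
Long run: on the new AD curve, 387 = 759 − 4P gives P = 93.

Short run: P = 96, Y = 375. Long run: P = 93.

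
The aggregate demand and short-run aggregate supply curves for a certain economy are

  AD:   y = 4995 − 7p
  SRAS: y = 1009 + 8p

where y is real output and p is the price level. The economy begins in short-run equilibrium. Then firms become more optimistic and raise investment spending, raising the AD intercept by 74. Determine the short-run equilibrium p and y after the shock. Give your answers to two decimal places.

p = 270.67, y = 3174.33

This is a positive demand shock: AD shifts right.
New AD: y = 5069 − 7p.
Set AD = SRAS: 5069 − 7p = 1009 + 8p, so 4060 = 15p and p = 270.67.
Substituting into AD, y = 3174.33.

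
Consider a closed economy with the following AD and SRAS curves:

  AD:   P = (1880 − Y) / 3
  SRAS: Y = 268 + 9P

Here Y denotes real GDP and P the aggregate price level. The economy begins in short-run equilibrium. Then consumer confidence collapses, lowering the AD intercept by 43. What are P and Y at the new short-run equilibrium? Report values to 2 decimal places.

This is a negative demand shock: AD shifts left.
New AD: Y = 1837 − 3P.
Set AD = SRAS: 1837 − 3P = 268 + 9P, so 1569 = 12P and P = 130.75.
Substituting into AD, Y = 1444.75.

P = 130.75, Y = 1444.75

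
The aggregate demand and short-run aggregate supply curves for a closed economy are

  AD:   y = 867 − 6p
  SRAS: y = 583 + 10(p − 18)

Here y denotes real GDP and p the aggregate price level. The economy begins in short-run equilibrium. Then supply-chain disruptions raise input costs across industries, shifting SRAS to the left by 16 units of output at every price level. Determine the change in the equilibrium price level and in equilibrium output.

This is a negative supply shock: SRAS shifts left.
New SRAS: y = 387 + 10p.
Set AD = SRAS: 867 − 6p = 387 + 10p, so 480 = 16p and p = 30.
y = 867 − 6·30 = 687.
Initially p = 29, y = 693, so Δp = +1 and Δy = -6.

Δp = +1, Δy = -6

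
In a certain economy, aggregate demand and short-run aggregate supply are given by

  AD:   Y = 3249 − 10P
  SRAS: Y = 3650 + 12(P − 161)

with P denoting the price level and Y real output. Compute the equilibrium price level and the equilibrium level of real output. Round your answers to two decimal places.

P = 69.59, Y = 2553.09

Write SRAS as Y = 3650 + 12P − 1932 = 1718 + 12P.
Set AD = SRAS: 3249 − 10P = 1718 + 12P, so 1531 = 22P and P = 69.59.
Substituting into AD, Y = 3249 − 10P = 2553.09.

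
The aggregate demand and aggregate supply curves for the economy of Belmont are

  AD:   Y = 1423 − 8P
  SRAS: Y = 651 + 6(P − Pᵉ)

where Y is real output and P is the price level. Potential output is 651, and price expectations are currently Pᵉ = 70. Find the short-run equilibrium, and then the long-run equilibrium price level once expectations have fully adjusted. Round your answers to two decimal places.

Short run: with Pᵉ = 70, SRAS is Y = 231 + 6P. Setting AD = SRAS gives 1192 = 14P, so P = 85.14 and Y = 1423 − 8P = 741.86.
Output 741.86 is above potential 651, so over time expected prices rise and SRAS shifts left until Y returns to 651.
Long run: Y = 651 on the AD curve gives 651 = 1423 − 8P, so P = 96.50.

Short run: P = 85.14, Y = 741.86. Long run: P = 96.50.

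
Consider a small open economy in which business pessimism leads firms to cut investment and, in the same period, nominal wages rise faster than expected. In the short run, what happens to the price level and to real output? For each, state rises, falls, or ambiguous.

Price level: ambiguous; output: falls

The first event is a negative demand shock: AD shifts left, which by itself pushes P down and Y down.
The second is an adverse supply shock: SRAS shifts left, which by itself pushes P up and Y down.
The two shocks push P in opposite directions, so the effect on P is ambiguous. Both shocks push Y down, so Y falls.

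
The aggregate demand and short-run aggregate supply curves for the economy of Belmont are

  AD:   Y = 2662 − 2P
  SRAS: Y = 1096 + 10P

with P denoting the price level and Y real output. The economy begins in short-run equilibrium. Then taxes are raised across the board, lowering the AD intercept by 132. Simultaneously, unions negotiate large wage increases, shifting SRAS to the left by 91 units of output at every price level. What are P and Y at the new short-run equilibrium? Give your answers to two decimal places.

After both shocks: AD is Y = 2530 − 2P and SRAS is Y = 1005 + 10P.
Setting them equal: 1525 = 12P, so P = 127.08.
Substituting into AD, Y = 2275.83.

P = 127.08, Y = 2275.83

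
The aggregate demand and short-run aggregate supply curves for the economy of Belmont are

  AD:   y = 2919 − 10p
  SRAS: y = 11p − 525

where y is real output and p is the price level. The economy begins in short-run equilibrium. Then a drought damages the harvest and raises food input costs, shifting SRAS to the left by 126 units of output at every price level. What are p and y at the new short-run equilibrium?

p = 170, y = 1219

This is a negative supply shock: SRAS shifts left.
New SRAS: y = 11p − 651.
Set AD = SRAS: 2919 − 10p = 11p − 651, so 3570 = 21p and p = 170.
y = 2919 − 10·170 = 1219.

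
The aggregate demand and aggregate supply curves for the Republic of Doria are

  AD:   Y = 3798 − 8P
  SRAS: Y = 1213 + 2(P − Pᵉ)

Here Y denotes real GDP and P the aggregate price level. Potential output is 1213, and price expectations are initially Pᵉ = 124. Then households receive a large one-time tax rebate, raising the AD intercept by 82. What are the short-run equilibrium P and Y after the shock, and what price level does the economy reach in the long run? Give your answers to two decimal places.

AD shifts right: new AD is Y = 3880 − 8P. With Pᵉ = 124, SRAS is Y = 965 + 2P.
Short run: 3880 − 8P = 965 + 2P gives 2915 = 10P, so P = 291.50 and Y = 3880 − 8P = 1548.00.
Y = 1548.00 is above potential 1213; expectations adjust and SRAS shifts left until Y = 1213.
Long run: on the new AD curve, 1213 = 3880 − 8P gives P = 333.38.

Short run: P = 291.50, Y = 1548.00. Long run: P = 333.38.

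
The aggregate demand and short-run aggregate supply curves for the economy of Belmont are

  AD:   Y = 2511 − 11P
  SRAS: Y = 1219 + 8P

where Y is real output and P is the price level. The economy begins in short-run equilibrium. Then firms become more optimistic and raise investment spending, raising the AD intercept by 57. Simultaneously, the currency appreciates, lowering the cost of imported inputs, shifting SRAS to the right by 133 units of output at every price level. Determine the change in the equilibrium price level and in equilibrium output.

ΔP = -4, ΔY = +101

After both shocks: AD is Y = 2568 − 11P and SRAS is Y = 1352 + 8P.
Setting them equal: 1216 = 19P, so P = 64.
Y = 2568 − 11·64 = 1864.
Initially P = 68, Y = 1763, so ΔP = -4 and ΔY = +101.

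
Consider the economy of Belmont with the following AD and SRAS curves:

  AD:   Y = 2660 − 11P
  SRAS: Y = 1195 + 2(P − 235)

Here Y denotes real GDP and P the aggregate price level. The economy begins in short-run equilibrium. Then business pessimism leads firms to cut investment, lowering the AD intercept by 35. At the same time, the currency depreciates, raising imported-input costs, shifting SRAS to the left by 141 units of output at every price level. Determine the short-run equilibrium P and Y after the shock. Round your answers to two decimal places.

After both shocks: AD is Y = 2625 − 11P and SRAS is Y = 584 + 2P.
Setting them equal: 2041 = 13P, so P = 157.00.
Substituting into AD, Y = 898.00.

P = 157.00, Y = 898.00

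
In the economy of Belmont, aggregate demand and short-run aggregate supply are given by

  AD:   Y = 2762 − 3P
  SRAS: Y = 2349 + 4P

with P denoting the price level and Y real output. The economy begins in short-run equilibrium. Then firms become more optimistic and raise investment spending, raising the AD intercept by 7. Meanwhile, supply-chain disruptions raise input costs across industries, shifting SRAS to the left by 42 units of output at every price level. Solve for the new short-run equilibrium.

After both shocks: AD is Y = 2769 − 3P and SRAS is Y = 2307 + 4P.
Setting them equal: 462 = 7P, so P = 66.
Y = 2769 − 3·66 = 2571.

P = 66, Y = 2571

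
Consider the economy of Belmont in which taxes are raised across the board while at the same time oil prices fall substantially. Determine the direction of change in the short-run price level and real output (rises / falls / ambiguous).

The first event is a negative demand shock: AD shifts left, which by itself pushes P down and Y down.
The second is a favourable supply shock: SRAS shifts right, which by itself pushes P down and Y up.
Both shocks push P down, so P falls. The two shocks push Y in opposite directions, so the effect on Y is ambiguous.

Price level: falls; output: ambiguous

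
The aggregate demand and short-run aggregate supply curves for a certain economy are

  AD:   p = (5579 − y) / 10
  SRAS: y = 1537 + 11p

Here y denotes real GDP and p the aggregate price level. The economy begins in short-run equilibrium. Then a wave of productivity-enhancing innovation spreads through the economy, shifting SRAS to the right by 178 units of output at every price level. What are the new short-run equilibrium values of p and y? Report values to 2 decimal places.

p = 184.00, y = 3739.00

This is a positive supply shock: SRAS shifts right.
New SRAS: y = 1715 + 11p.
Set AD = SRAS: 5579 − 10p = 1715 + 11p, so 3864 = 21p and p = 184.00.
Substituting into AD, y = 3739.00.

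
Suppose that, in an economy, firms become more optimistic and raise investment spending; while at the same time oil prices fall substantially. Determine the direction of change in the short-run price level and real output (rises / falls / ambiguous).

Price level: ambiguous; output: rises

The first event is a positive demand shock: AD shifts right, which by itself pushes P up and Y up.
The second is a favourable supply shock: SRAS shifts right, which by itself pushes P down and Y up.
The two shocks push P in opposite directions, so the effect on P is ambiguous. Both shocks push Y up, so Y rises.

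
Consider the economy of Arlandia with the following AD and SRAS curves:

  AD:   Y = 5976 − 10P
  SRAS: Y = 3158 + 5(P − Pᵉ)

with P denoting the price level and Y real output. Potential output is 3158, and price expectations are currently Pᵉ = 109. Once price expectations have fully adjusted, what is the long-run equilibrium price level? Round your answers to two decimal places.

Short run: with Pᵉ = 109, SRAS is Y = 2613 + 5P. Setting AD = SRAS gives 3363 = 15P, so P = 224.20 and Y = 5976 − 10P = 3734.00.
Output 3734.00 is above potential 3158, so over time expected prices rise and SRAS shifts left until Y returns to 3158.
Long run: Y = 3158 on the AD curve gives 3158 = 5976 − 10P, so P = 281.80.

Long-run P = 281.80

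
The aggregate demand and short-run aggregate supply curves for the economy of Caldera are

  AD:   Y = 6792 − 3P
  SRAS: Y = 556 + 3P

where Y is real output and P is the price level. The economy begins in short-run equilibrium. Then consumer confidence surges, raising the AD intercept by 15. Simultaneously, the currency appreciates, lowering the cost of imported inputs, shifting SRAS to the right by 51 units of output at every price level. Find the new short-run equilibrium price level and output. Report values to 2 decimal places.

P = 1033.33, Y = 3707.00

After both shocks: AD is Y = 6807 − 3P and SRAS is Y = 607 + 3P.
Setting them equal: 6200 = 6P, so P = 1033.33.
Substituting into AD, Y = 3707.00.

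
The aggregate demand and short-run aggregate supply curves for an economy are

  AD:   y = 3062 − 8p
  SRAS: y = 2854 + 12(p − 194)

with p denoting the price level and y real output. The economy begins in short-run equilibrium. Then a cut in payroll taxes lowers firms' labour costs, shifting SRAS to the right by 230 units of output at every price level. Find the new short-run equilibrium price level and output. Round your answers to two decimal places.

p = 115.30, y = 2139.60

This is a positive supply shock: SRAS shifts right.
New SRAS: y = 756 + 12p.
Set AD = SRAS: 3062 − 8p = 756 + 12p, so 2306 = 20p and p = 115.30.
Substituting into AD, y = 2139.60.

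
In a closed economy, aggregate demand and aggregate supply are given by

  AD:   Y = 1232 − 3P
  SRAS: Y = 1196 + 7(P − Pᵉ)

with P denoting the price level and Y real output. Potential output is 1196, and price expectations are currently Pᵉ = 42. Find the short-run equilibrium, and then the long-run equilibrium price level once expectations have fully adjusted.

Short run: P = 33, Y = 1133. Long run: P = 12.

Short run: with Pᵉ = 42, SRAS is Y = 902 + 7P. Setting AD = SRAS gives 330 = 10P, so P = 33 and Y = 1232 − 3·33 = 1133.
Output 1133 is below potential 1196, so over time expected prices fall and SRAS shifts right until Y returns to 1196.
Long run: Y = 1196 on the AD curve gives 1196 = 1232 − 3P, so P = 12.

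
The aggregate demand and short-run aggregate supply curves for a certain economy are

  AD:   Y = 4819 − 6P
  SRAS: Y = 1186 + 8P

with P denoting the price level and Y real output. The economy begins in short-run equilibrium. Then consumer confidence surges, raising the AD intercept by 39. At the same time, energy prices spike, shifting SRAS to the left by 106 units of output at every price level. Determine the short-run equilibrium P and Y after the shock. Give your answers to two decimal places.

P = 269.86, Y = 3238.86

After both shocks: AD is Y = 4858 − 6P and SRAS is Y = 1080 + 8P.
Setting them equal: 3778 = 14P, so P = 269.86.
Substituting into AD, Y = 3238.86.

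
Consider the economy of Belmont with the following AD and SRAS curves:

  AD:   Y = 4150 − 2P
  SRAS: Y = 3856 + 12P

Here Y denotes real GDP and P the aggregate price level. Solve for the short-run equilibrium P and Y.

P = 21, Y = 4108

Set AD = SRAS: 4150 − 2P = 3856 + 12P, so 294 = 14P and P = 21.
Then Y = 4150 − 2·21 = 4108.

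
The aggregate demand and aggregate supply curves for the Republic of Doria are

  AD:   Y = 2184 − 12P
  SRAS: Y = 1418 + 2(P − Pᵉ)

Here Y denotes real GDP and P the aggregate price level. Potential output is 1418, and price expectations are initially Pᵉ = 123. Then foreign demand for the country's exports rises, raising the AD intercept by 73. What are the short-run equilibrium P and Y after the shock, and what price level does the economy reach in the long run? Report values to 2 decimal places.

Short run: P = 77.50, Y = 1327.00. Long run: P = 69.92.

AD shifts right: new AD is Y = 2257 − 12P. With Pᵉ = 123, SRAS is Y = 1172 + 2P.
Short run: 2257 − 12P = 1172 + 2P gives 1085 = 14P, so P = 77.50 and Y = 2257 − 12P = 1327.00.
Y = 1327.00 is below potential 1418; expectations adjust and SRAS shifts right until Y = 1418.
Long run: on the new AD curve, 1418 = 2257 − 12P gives P = 69.92.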